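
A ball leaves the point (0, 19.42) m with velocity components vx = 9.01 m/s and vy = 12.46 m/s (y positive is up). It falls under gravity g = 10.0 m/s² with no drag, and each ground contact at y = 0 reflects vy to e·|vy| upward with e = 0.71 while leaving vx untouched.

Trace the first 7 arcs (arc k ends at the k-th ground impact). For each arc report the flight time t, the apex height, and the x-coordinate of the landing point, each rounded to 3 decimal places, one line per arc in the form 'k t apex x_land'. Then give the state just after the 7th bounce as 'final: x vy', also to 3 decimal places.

1 3.578 27.183 32.234
2 3.311 13.703 62.066
3 2.351 6.908 83.246
4 1.669 3.482 98.284
5 1.185 1.755 108.961
6 0.841 0.885 116.542
7 0.597 0.446 121.924
final: 121.924 2.121

Arc 1: start y=19.420, vy=12.460 → t=3.578, apex=27.183, x_land=32.234, impact vy=-23.316
  bounce: vy ← 0.71·23.316 = 16.555
Arc 2: start y=0.000, vy=16.555 → t=3.311, apex=13.703, x_land=62.066, impact vy=-16.555
  bounce: vy ← 0.71·16.555 = 11.754
Arc 3: start y=0.000, vy=11.754 → t=2.351, apex=6.908, x_land=83.246, impact vy=-11.754
  bounce: vy ← 0.71·11.754 = 8.345
Arc 4: start y=0.000, vy=8.345 → t=1.669, apex=3.482, x_land=98.284, impact vy=-8.345
  bounce: vy ← 0.71·8.345 = 5.925
Arc 5: start y=0.000, vy=5.925 → t=1.185, apex=1.755, x_land=108.961, impact vy=-5.925
  bounce: vy ← 0.71·5.925 = 4.207
Arc 6: start y=0.000, vy=4.207 → t=0.841, apex=0.885, x_land=116.542, impact vy=-4.207
  bounce: vy ← 0.71·4.207 = 2.987
Arc 7: start y=0.000, vy=2.987 → t=0.597, apex=0.446, x_land=121.924, impact vy=-2.987
  bounce: vy ← 0.71·2.987 = 2.121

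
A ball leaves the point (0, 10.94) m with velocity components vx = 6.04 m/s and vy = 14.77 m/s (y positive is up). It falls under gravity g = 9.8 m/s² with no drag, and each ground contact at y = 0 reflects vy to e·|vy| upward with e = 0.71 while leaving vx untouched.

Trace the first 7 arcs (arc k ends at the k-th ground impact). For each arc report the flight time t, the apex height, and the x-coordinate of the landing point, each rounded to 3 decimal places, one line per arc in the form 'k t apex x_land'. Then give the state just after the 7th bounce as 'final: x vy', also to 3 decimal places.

1 3.629 22.070 21.922
2 3.014 11.126 40.124
3 2.140 5.608 53.048
4 1.519 2.827 62.224
5 1.079 1.425 68.739
6 0.766 0.718 73.364
7 0.544 0.362 76.649
final: 76.649 1.892

Arc 1: start y=10.940, vy=14.770 → t=3.629, apex=22.070, x_land=21.922, impact vy=-20.798
  bounce: vy ← 0.71·20.798 = 14.767
Arc 2: start y=0.000, vy=14.767 → t=3.014, apex=11.126, x_land=40.124, impact vy=-14.767
  bounce: vy ← 0.71·14.767 = 10.485
Arc 3: start y=0.000, vy=10.485 → t=2.140, apex=5.608, x_land=53.048, impact vy=-10.485
  bounce: vy ← 0.71·10.485 = 7.444
Arc 4: start y=0.000, vy=7.444 → t=1.519, apex=2.827, x_land=62.224, impact vy=-7.444
  bounce: vy ← 0.71·7.444 = 5.285
Arc 5: start y=0.000, vy=5.285 → t=1.079, apex=1.425, x_land=68.739, impact vy=-5.285
  bounce: vy ← 0.71·5.285 = 3.753
Arc 6: start y=0.000, vy=3.753 → t=0.766, apex=0.718, x_land=73.364, impact vy=-3.753
  bounce: vy ← 0.71·3.753 = 2.664
Arc 7: start y=0.000, vy=2.664 → t=0.544, apex=0.362, x_land=76.649, impact vy=-2.664
  bounce: vy ← 0.71·2.664 = 1.892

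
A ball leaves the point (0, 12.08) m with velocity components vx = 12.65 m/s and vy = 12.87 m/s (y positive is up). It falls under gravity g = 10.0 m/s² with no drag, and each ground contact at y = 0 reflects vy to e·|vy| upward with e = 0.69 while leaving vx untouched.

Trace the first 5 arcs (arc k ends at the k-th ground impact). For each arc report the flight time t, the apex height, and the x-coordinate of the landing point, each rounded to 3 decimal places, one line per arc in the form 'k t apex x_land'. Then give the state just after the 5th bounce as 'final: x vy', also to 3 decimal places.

1 3.305 20.362 41.808
2 2.785 9.694 77.037
3 1.922 4.615 101.344
4 1.326 2.197 118.117
5 0.915 1.046 129.690
final: 129.690 3.156

Arc 1: start y=12.080, vy=12.870 → t=3.305, apex=20.362, x_land=41.808, impact vy=-20.180
  bounce: vy ← 0.69·20.180 = 13.924
Arc 2: start y=0.000, vy=13.924 → t=2.785, apex=9.694, x_land=77.037, impact vy=-13.924
  bounce: vy ← 0.69·13.924 = 9.608
Arc 3: start y=0.000, vy=9.608 → t=1.922, apex=4.615, x_land=101.344, impact vy=-9.608
  bounce: vy ← 0.69·9.608 = 6.629
Arc 4: start y=0.000, vy=6.629 → t=1.326, apex=2.197, x_land=118.117, impact vy=-6.629
  bounce: vy ← 0.69·6.629 = 4.574
Arc 5: start y=0.000, vy=4.574 → t=0.915, apex=1.046, x_land=129.690, impact vy=-4.574
  bounce: vy ← 0.69·4.574 = 3.156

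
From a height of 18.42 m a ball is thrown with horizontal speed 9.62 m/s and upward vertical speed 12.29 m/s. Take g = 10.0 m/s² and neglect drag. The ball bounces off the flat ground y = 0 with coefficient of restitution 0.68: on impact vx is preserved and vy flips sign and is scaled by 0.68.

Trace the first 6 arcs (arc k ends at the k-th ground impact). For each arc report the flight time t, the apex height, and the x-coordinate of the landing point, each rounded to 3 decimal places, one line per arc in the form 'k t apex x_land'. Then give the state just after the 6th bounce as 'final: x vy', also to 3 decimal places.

1 3.508 25.972 33.748
2 3.100 12.010 63.567
3 2.108 5.553 83.843
4 1.433 2.568 97.631
5 0.975 1.187 107.007
6 0.663 0.549 113.382
final: 113.382 2.253

Arc 1: start y=18.420, vy=12.290 → t=3.508, apex=25.972, x_land=33.748, impact vy=-22.791
  bounce: vy ← 0.68·22.791 = 15.498
Arc 2: start y=0.000, vy=15.498 → t=3.100, apex=12.010, x_land=63.567, impact vy=-15.498
  bounce: vy ← 0.68·15.498 = 10.539
Arc 3: start y=0.000, vy=10.539 → t=2.108, apex=5.553, x_land=83.843, impact vy=-10.539
  bounce: vy ← 0.68·10.539 = 7.166
Arc 4: start y=0.000, vy=7.166 → t=1.433, apex=2.568, x_land=97.631, impact vy=-7.166
  bounce: vy ← 0.68·7.166 = 4.873
Arc 5: start y=0.000, vy=4.873 → t=0.975, apex=1.187, x_land=107.007, impact vy=-4.873
  bounce: vy ← 0.68·4.873 = 3.314
Arc 6: start y=0.000, vy=3.314 → t=0.663, apex=0.549, x_land=113.382, impact vy=-3.314
  bounce: vy ← 0.68·3.314 = 2.253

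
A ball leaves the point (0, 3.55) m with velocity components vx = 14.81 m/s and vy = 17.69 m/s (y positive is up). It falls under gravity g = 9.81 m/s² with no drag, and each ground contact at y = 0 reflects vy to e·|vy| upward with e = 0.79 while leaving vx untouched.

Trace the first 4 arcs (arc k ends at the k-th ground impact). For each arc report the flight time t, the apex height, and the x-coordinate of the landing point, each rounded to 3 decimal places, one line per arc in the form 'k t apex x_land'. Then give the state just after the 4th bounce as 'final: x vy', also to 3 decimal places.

1 3.797 19.500 56.235
2 3.150 12.170 102.892
3 2.489 7.595 139.750
4 1.966 4.740 168.868
final: 168.868 7.619

Arc 1: start y=3.550, vy=17.690 → t=3.797, apex=19.500, x_land=56.235, impact vy=-19.560
  bounce: vy ← 0.79·19.560 = 15.452
Arc 2: start y=0.000, vy=15.452 → t=3.150, apex=12.170, x_land=102.892, impact vy=-15.452
  bounce: vy ← 0.79·15.452 = 12.207
Arc 3: start y=0.000, vy=12.207 → t=2.489, apex=7.595, x_land=139.750, impact vy=-12.207
  bounce: vy ← 0.79·12.207 = 9.644
Arc 4: start y=0.000, vy=9.644 → t=1.966, apex=4.740, x_land=168.868, impact vy=-9.644
  bounce: vy ← 0.79·9.644 = 7.619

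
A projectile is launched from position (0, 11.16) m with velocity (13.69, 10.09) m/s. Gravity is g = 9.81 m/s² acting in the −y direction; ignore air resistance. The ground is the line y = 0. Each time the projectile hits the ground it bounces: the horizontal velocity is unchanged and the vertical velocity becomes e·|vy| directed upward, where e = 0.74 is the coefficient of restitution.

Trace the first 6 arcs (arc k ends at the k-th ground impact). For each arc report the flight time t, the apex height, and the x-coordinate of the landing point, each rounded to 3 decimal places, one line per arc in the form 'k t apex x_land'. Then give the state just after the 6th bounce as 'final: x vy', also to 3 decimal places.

1 2.854 16.349 39.074
2 2.702 8.953 76.065
3 1.999 4.903 103.438
4 1.480 2.685 123.694
5 1.095 1.470 138.684
6 0.810 0.805 149.776
final: 149.776 2.941

Arc 1: start y=11.160, vy=10.090 → t=2.854, apex=16.349, x_land=39.074, impact vy=-17.910
  bounce: vy ← 0.74·17.910 = 13.253
Arc 2: start y=0.000, vy=13.253 → t=2.702, apex=8.953, x_land=76.065, impact vy=-13.253
  bounce: vy ← 0.74·13.253 = 9.808
Arc 3: start y=0.000, vy=9.808 → t=1.999, apex=4.903, x_land=103.438, impact vy=-9.808
  bounce: vy ← 0.74·9.808 = 7.258
Arc 4: start y=0.000, vy=7.258 → t=1.480, apex=2.685, x_land=123.694, impact vy=-7.258
  bounce: vy ← 0.74·7.258 = 5.371
Arc 5: start y=0.000, vy=5.371 → t=1.095, apex=1.470, x_land=138.684, impact vy=-5.371
  bounce: vy ← 0.74·5.371 = 3.974
Arc 6: start y=0.000, vy=3.974 → t=0.810, apex=0.805, x_land=149.776, impact vy=-3.974
  bounce: vy ← 0.74·3.974 = 2.941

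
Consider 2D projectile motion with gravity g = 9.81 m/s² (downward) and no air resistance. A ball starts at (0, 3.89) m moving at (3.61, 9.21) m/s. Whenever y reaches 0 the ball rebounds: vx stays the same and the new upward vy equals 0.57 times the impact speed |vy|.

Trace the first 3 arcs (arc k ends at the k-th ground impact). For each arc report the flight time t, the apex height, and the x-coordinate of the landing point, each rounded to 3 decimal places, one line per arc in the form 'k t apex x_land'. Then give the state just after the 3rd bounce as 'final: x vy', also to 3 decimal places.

1 2.233 8.213 8.061
2 1.475 2.669 13.386
3 0.841 0.867 16.421
final: 16.421 2.351

Arc 1: start y=3.890, vy=9.210 → t=2.233, apex=8.213, x_land=8.061, impact vy=-12.694
  bounce: vy ← 0.57·12.694 = 7.236
Arc 2: start y=0.000, vy=7.236 → t=1.475, apex=2.669, x_land=13.386, impact vy=-7.236
  bounce: vy ← 0.57·7.236 = 4.124
Arc 3: start y=0.000, vy=4.124 → t=0.841, apex=0.867, x_land=16.421, impact vy=-4.124
  bounce: vy ← 0.57·4.124 = 2.351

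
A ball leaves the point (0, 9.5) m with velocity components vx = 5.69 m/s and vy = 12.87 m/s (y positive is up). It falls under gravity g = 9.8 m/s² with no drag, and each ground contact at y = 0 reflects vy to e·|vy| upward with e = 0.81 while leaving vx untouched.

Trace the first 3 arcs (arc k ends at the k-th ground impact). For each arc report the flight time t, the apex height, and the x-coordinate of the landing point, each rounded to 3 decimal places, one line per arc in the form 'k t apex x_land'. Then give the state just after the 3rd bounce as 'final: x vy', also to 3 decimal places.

Arc 1: start y=9.500, vy=12.870 → t=3.227, apex=17.951, x_land=18.363, impact vy=-18.757
  bounce: vy ← 0.81·18.757 = 15.193
Arc 2: start y=0.000, vy=15.193 → t=3.101, apex=11.778, x_land=36.006, impact vy=-15.193
  bounce: vy ← 0.81·15.193 = 12.307
Arc 3: start y=0.000, vy=12.307 → t=2.512, apex=7.727, x_land=50.297, impact vy=-12.307
  bounce: vy ← 0.81·12.307 = 9.968

1 3.227 17.951 18.363
2 3.101 11.778 36.006
3 2.512 7.727 50.297
final: 50.297 9.968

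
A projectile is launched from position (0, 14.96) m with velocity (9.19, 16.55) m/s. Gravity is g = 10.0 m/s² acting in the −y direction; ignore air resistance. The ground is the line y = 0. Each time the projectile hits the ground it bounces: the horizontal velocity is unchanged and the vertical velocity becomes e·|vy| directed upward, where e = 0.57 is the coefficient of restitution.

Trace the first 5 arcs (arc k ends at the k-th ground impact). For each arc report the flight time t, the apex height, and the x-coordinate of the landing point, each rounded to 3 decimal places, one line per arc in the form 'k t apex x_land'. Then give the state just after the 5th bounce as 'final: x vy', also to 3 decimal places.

Arc 1: start y=14.960, vy=16.550 → t=4.049, apex=28.655, x_land=37.210, impact vy=-23.940
  bounce: vy ← 0.57·23.940 = 13.646
Arc 2: start y=0.000, vy=13.646 → t=2.729, apex=9.310, x_land=62.290, impact vy=-13.646
  bounce: vy ← 0.57·13.646 = 7.778
Arc 3: start y=0.000, vy=7.778 → t=1.556, apex=3.025, x_land=76.586, impact vy=-7.778
  bounce: vy ← 0.57·7.778 = 4.433
Arc 4: start y=0.000, vy=4.433 → t=0.887, apex=0.983, x_land=84.735, impact vy=-4.433
  bounce: vy ← 0.57·4.433 = 2.527
Arc 5: start y=0.000, vy=2.527 → t=0.505, apex=0.319, x_land=89.380, impact vy=-2.527
  bounce: vy ← 0.57·2.527 = 1.440

1 4.049 28.655 37.210
2 2.729 9.310 62.290
3 1.556 3.025 76.586
4 0.887 0.983 84.735
5 0.505 0.319 89.380
final: 89.380 1.440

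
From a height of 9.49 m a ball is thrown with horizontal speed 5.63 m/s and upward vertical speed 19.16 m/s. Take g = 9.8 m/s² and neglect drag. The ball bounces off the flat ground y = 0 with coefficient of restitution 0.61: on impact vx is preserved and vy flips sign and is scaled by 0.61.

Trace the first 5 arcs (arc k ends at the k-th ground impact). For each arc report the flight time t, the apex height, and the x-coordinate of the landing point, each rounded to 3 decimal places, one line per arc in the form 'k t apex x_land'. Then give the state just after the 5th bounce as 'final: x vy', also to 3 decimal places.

1 4.355 28.220 24.518
2 2.928 10.501 41.002
3 1.786 3.907 51.057
4 1.089 1.454 57.190
5 0.665 0.541 60.931
final: 60.931 1.986

Arc 1: start y=9.490, vy=19.160 → t=4.355, apex=28.220, x_land=24.518, impact vy=-23.518
  bounce: vy ← 0.61·23.518 = 14.346
Arc 2: start y=0.000, vy=14.346 → t=2.928, apex=10.501, x_land=41.002, impact vy=-14.346
  bounce: vy ← 0.61·14.346 = 8.751
Arc 3: start y=0.000, vy=8.751 → t=1.786, apex=3.907, x_land=51.057, impact vy=-8.751
  bounce: vy ← 0.61·8.751 = 5.338
Arc 4: start y=0.000, vy=5.338 → t=1.089, apex=1.454, x_land=57.190, impact vy=-5.338
  bounce: vy ← 0.61·5.338 = 3.256
Arc 5: start y=0.000, vy=3.256 → t=0.665, apex=0.541, x_land=60.931, impact vy=-3.256
  bounce: vy ← 0.61·3.256 = 1.986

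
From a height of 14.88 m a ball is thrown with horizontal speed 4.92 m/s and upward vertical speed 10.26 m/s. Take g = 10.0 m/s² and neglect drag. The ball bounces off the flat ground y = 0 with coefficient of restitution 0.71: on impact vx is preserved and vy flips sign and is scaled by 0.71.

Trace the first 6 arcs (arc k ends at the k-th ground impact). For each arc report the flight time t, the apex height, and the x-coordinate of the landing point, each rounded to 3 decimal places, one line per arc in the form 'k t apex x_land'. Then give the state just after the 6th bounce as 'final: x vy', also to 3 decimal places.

Arc 1: start y=14.880, vy=10.260 → t=3.033, apex=20.143, x_land=14.923, impact vy=-20.072
  bounce: vy ← 0.71·20.072 = 14.251
Arc 2: start y=0.000, vy=14.251 → t=2.850, apex=10.154, x_land=28.946, impact vy=-14.251
  bounce: vy ← 0.71·14.251 = 10.118
Arc 3: start y=0.000, vy=10.118 → t=2.024, apex=5.119, x_land=38.902, impact vy=-10.118
  bounce: vy ← 0.71·10.118 = 7.184
Arc 4: start y=0.000, vy=7.184 → t=1.437, apex=2.580, x_land=45.971, impact vy=-7.184
  bounce: vy ← 0.71·7.184 = 5.101
Arc 5: start y=0.000, vy=5.101 → t=1.020, apex=1.301, x_land=50.990, impact vy=-5.101
  bounce: vy ← 0.71·5.101 = 3.621
Arc 6: start y=0.000, vy=3.621 → t=0.724, apex=0.656, x_land=54.553, impact vy=-3.621
  bounce: vy ← 0.71·3.621 = 2.571

1 3.033 20.143 14.923
2 2.850 10.154 28.946
3 2.024 5.119 38.902
4 1.437 2.580 45.971
5 1.020 1.301 50.990
6 0.724 0.656 54.553
final: 54.553 2.571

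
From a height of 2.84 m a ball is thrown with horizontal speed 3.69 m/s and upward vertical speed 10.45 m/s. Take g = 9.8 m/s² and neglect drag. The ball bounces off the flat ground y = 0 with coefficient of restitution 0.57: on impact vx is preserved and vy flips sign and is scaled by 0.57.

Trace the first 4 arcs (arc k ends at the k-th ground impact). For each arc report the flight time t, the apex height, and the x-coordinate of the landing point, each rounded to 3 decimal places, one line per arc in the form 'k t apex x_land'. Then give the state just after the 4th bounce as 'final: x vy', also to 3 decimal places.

1 2.377 8.412 8.769
2 1.494 2.733 14.281
3 0.851 0.888 17.422
4 0.485 0.288 19.213
final: 19.213 1.355

Arc 1: start y=2.840, vy=10.450 → t=2.377, apex=8.412, x_land=8.769, impact vy=-12.840
  bounce: vy ← 0.57·12.840 = 7.319
Arc 2: start y=0.000, vy=7.319 → t=1.494, apex=2.733, x_land=14.281, impact vy=-7.319
  bounce: vy ← 0.57·7.319 = 4.172
Arc 3: start y=0.000, vy=4.172 → t=0.851, apex=0.888, x_land=17.422, impact vy=-4.172
  bounce: vy ← 0.57·4.172 = 2.378
Arc 4: start y=0.000, vy=2.378 → t=0.485, apex=0.288, x_land=19.213, impact vy=-2.378
  bounce: vy ← 0.57·2.378 = 1.355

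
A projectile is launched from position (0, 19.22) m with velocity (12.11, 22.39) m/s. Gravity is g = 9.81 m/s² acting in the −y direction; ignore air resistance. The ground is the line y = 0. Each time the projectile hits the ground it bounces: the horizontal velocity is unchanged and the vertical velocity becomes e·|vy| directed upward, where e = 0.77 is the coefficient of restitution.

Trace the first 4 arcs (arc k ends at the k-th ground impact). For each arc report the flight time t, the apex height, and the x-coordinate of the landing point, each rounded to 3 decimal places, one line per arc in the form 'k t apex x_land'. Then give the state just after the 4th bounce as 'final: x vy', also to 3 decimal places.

Arc 1: start y=19.220, vy=22.390 → t=5.304, apex=44.771, x_land=64.226, impact vy=-29.638
  bounce: vy ← 0.77·29.638 = 22.821
Arc 2: start y=0.000, vy=22.821 → t=4.653, apex=26.545, x_land=120.570, impact vy=-22.821
  bounce: vy ← 0.77·22.821 = 17.572
Arc 3: start y=0.000, vy=17.572 → t=3.583, apex=15.738, x_land=163.954, impact vy=-17.572
  bounce: vy ← 0.77·17.572 = 13.531
Arc 4: start y=0.000, vy=13.531 → t=2.759, apex=9.331, x_land=197.360, impact vy=-13.531
  bounce: vy ← 0.77·13.531 = 10.419

1 5.304 44.771 64.226
2 4.653 26.545 120.570
3 3.583 15.738 163.954
4 2.759 9.331 197.360
final: 197.360 10.419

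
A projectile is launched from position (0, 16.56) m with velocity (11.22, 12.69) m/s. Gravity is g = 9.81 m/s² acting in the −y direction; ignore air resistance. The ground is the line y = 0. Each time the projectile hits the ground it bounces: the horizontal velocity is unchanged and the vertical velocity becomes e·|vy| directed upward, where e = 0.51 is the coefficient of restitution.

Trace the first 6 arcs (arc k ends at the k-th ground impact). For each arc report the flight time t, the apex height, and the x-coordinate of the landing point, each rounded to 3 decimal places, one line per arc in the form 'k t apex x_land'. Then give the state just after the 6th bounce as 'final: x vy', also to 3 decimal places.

1 3.541 24.768 39.726
2 2.292 6.442 65.443
3 1.169 1.676 78.559
4 0.596 0.436 85.248
5 0.304 0.113 88.659
6 0.155 0.029 90.399
final: 90.399 0.388

Arc 1: start y=16.560, vy=12.690 → t=3.541, apex=24.768, x_land=39.726, impact vy=-22.044
  bounce: vy ← 0.51·22.044 = 11.243
Arc 2: start y=0.000, vy=11.243 → t=2.292, apex=6.442, x_land=65.443, impact vy=-11.243
  bounce: vy ← 0.51·11.243 = 5.734
Arc 3: start y=0.000, vy=5.734 → t=1.169, apex=1.676, x_land=78.559, impact vy=-5.734
  bounce: vy ← 0.51·5.734 = 2.924
Arc 4: start y=0.000, vy=2.924 → t=0.596, apex=0.436, x_land=85.248, impact vy=-2.924
  bounce: vy ← 0.51·2.924 = 1.491
Arc 5: start y=0.000, vy=1.491 → t=0.304, apex=0.113, x_land=88.659, impact vy=-1.491
  bounce: vy ← 0.51·1.491 = 0.761
Arc 6: start y=0.000, vy=0.761 → t=0.155, apex=0.029, x_land=90.399, impact vy=-0.761
  bounce: vy ← 0.51·0.761 = 0.388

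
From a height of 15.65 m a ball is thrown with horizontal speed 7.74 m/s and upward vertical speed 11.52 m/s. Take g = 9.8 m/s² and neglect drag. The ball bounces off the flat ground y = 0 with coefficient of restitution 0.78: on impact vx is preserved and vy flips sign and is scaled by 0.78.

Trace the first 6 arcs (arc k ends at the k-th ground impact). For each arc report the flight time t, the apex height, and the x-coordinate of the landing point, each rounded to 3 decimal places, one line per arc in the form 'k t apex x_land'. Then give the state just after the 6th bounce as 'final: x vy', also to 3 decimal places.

1 3.315 22.421 25.655
2 3.337 13.641 51.483
3 2.603 8.299 71.629
4 2.030 5.049 87.343
5 1.584 3.072 99.600
6 1.235 1.869 109.160
final: 109.160 4.721

Arc 1: start y=15.650, vy=11.520 → t=3.315, apex=22.421, x_land=25.655, impact vy=-20.963
  bounce: vy ← 0.78·20.963 = 16.351
Arc 2: start y=0.000, vy=16.351 → t=3.337, apex=13.641, x_land=51.483, impact vy=-16.351
  bounce: vy ← 0.78·16.351 = 12.754
Arc 3: start y=0.000, vy=12.754 → t=2.603, apex=8.299, x_land=71.629, impact vy=-12.754
  bounce: vy ← 0.78·12.754 = 9.948
Arc 4: start y=0.000, vy=9.948 → t=2.030, apex=5.049, x_land=87.343, impact vy=-9.948
  bounce: vy ← 0.78·9.948 = 7.759
Arc 5: start y=0.000, vy=7.759 → t=1.584, apex=3.072, x_land=99.600, impact vy=-7.759
  bounce: vy ← 0.78·7.759 = 6.052
Arc 6: start y=0.000, vy=6.052 → t=1.235, apex=1.869, x_land=109.160, impact vy=-6.052
  bounce: vy ← 0.78·6.052 = 4.721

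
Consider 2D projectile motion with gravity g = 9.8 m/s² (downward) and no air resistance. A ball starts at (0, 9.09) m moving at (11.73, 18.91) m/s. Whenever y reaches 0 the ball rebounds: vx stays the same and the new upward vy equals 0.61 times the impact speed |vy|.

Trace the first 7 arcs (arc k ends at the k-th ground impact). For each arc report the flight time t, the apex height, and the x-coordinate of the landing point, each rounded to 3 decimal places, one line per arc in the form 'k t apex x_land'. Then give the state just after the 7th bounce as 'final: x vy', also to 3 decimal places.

1 4.291 27.334 50.339
2 2.881 10.171 84.139
3 1.758 3.785 104.756
4 1.072 1.408 117.333
5 0.654 0.524 125.005
6 0.399 0.195 129.685
7 0.243 0.073 132.540
final: 132.540 0.727

Arc 1: start y=9.090, vy=18.910 → t=4.291, apex=27.334, x_land=50.339, impact vy=-23.146
  bounce: vy ← 0.61·23.146 = 14.119
Arc 2: start y=0.000, vy=14.119 → t=2.881, apex=10.171, x_land=84.139, impact vy=-14.119
  bounce: vy ← 0.61·14.119 = 8.613
Arc 3: start y=0.000, vy=8.613 → t=1.758, apex=3.785, x_land=104.756, impact vy=-8.613
  bounce: vy ← 0.61·8.613 = 5.254
Arc 4: start y=0.000, vy=5.254 → t=1.072, apex=1.408, x_land=117.333, impact vy=-5.254
  bounce: vy ← 0.61·5.254 = 3.205
Arc 5: start y=0.000, vy=3.205 → t=0.654, apex=0.524, x_land=125.005, impact vy=-3.205
  bounce: vy ← 0.61·3.205 = 1.955
Arc 6: start y=0.000, vy=1.955 → t=0.399, apex=0.195, x_land=129.685, impact vy=-1.955
  bounce: vy ← 0.61·1.955 = 1.193
Arc 7: start y=0.000, vy=1.193 → t=0.243, apex=0.073, x_land=132.540, impact vy=-1.193
  bounce: vy ← 0.61·1.193 = 0.727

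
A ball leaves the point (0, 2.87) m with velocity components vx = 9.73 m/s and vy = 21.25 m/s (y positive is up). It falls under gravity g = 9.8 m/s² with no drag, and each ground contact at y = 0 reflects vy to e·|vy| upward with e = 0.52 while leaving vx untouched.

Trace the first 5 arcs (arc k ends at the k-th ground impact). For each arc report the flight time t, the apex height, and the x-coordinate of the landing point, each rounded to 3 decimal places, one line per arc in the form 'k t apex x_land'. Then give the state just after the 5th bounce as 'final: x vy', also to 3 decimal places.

Arc 1: start y=2.870, vy=21.250 → t=4.468, apex=25.909, x_land=43.472, impact vy=-22.535
  bounce: vy ← 0.52·22.535 = 11.718
Arc 2: start y=0.000, vy=11.718 → t=2.391, apex=7.006, x_land=66.741, impact vy=-11.718
  bounce: vy ← 0.52·11.718 = 6.093
Arc 3: start y=0.000, vy=6.093 → t=1.244, apex=1.894, x_land=78.840, impact vy=-6.093
  bounce: vy ← 0.52·6.093 = 3.169
Arc 4: start y=0.000, vy=3.169 → t=0.647, apex=0.512, x_land=85.132, impact vy=-3.169
  bounce: vy ← 0.52·3.169 = 1.648
Arc 5: start y=0.000, vy=1.648 → t=0.336, apex=0.139, x_land=88.404, impact vy=-1.648
  bounce: vy ← 0.52·1.648 = 0.857

1 4.468 25.909 43.472
2 2.391 7.006 66.741
3 1.244 1.894 78.840
4 0.647 0.512 85.132
5 0.336 0.139 88.404
final: 88.404 0.857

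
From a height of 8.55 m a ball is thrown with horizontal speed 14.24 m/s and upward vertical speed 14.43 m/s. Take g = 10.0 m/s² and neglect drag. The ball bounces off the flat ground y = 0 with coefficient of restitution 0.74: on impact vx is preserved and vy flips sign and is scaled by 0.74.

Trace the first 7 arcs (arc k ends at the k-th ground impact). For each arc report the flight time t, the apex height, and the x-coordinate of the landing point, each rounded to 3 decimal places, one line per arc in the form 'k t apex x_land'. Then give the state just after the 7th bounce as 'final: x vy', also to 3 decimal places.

1 3.390 18.961 48.279
2 2.882 10.383 89.320
3 2.133 5.686 119.691
4 1.578 3.114 142.165
5 1.168 1.705 158.796
6 0.864 0.934 171.102
7 0.640 0.511 180.210
final: 180.210 2.366

Arc 1: start y=8.550, vy=14.430 → t=3.390, apex=18.961, x_land=48.279, impact vy=-19.474
  bounce: vy ← 0.74·19.474 = 14.411
Arc 2: start y=0.000, vy=14.411 → t=2.882, apex=10.383, x_land=89.320, impact vy=-14.411
  bounce: vy ← 0.74·14.411 = 10.664
Arc 3: start y=0.000, vy=10.664 → t=2.133, apex=5.686, x_land=119.691, impact vy=-10.664
  bounce: vy ← 0.74·10.664 = 7.891
Arc 4: start y=0.000, vy=7.891 → t=1.578, apex=3.114, x_land=142.165, impact vy=-7.891
  bounce: vy ← 0.74·7.891 = 5.839
Arc 5: start y=0.000, vy=5.839 → t=1.168, apex=1.705, x_land=158.796, impact vy=-5.839
  bounce: vy ← 0.74·5.839 = 4.321
Arc 6: start y=0.000, vy=4.321 → t=0.864, apex=0.934, x_land=171.102, impact vy=-4.321
  bounce: vy ← 0.74·4.321 = 3.198
Arc 7: start y=0.000, vy=3.198 → t=0.640, apex=0.511, x_land=180.210, impact vy=-3.198
  bounce: vy ← 0.74·3.198 = 2.366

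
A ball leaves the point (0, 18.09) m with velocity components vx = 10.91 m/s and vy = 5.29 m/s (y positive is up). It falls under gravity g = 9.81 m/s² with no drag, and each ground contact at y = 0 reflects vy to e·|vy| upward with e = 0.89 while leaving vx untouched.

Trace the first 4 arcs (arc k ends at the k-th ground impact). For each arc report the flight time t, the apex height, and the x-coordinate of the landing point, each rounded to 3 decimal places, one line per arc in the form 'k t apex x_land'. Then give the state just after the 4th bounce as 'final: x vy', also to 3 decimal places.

Arc 1: start y=18.090, vy=5.290 → t=2.534, apex=19.516, x_land=27.645, impact vy=-19.568
  bounce: vy ← 0.89·19.568 = 17.416
Arc 2: start y=0.000, vy=17.416 → t=3.551, apex=15.459, x_land=66.382, impact vy=-17.416
  bounce: vy ← 0.89·17.416 = 15.500
Arc 3: start y=0.000, vy=15.500 → t=3.160, apex=12.245, x_land=100.858, impact vy=-15.500
  bounce: vy ← 0.89·15.500 = 13.795
Arc 4: start y=0.000, vy=13.795 → t=2.812, apex=9.699, x_land=131.541, impact vy=-13.795
  bounce: vy ← 0.89·13.795 = 12.277

1 2.534 19.516 27.645
2 3.551 15.459 66.382
3 3.160 12.245 100.858
4 2.812 9.699 131.541
final: 131.541 12.277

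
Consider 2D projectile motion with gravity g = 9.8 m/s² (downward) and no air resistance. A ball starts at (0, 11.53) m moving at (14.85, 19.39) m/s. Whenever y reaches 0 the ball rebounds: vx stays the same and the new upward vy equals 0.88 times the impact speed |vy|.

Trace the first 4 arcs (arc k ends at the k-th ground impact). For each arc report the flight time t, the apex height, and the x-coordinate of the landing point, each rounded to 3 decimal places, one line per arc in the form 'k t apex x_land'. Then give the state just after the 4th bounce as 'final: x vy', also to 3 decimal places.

1 4.482 30.712 66.560
2 4.406 23.784 131.993
3 3.878 18.418 189.574
4 3.412 14.263 240.245
final: 240.245 14.713

Arc 1: start y=11.530, vy=19.390 → t=4.482, apex=30.712, x_land=66.560, impact vy=-24.535
  bounce: vy ← 0.88·24.535 = 21.591
Arc 2: start y=0.000, vy=21.591 → t=4.406, apex=23.784, x_land=131.993, impact vy=-21.591
  bounce: vy ← 0.88·21.591 = 19.000
Arc 3: start y=0.000, vy=19.000 → t=3.878, apex=18.418, x_land=189.574, impact vy=-19.000
  bounce: vy ← 0.88·19.000 = 16.720
Arc 4: start y=0.000, vy=16.720 → t=3.412, apex=14.263, x_land=240.245, impact vy=-16.720
  bounce: vy ← 0.88·16.720 = 14.713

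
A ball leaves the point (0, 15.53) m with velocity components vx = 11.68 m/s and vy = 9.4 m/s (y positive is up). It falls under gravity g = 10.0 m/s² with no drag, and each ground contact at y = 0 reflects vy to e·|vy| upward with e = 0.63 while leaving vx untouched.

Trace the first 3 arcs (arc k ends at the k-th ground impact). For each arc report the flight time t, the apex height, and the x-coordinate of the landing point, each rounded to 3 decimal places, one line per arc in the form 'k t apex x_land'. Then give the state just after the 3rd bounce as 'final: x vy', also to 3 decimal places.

1 2.937 19.948 34.309
2 2.517 7.917 63.704
3 1.586 3.142 82.223
final: 82.223 4.994

Arc 1: start y=15.530, vy=9.400 → t=2.937, apex=19.948, x_land=34.309, impact vy=-19.974
  bounce: vy ← 0.63·19.974 = 12.584
Arc 2: start y=0.000, vy=12.584 → t=2.517, apex=7.917, x_land=63.704, impact vy=-12.584
  bounce: vy ← 0.63·12.584 = 7.928
Arc 3: start y=0.000, vy=7.928 → t=1.586, apex=3.142, x_land=82.223, impact vy=-7.928
  bounce: vy ← 0.63·7.928 = 4.994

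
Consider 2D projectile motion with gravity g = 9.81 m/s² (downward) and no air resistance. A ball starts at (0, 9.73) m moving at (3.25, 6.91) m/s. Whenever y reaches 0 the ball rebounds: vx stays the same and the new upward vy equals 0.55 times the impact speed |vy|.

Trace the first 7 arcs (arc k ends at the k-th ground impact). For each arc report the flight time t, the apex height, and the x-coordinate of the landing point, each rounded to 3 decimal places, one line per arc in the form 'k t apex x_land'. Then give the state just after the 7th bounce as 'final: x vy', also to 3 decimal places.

1 2.279 12.164 7.407
2 1.732 3.680 13.037
3 0.953 1.113 16.133
4 0.524 0.337 17.836
5 0.288 0.102 18.773
6 0.159 0.031 19.288
7 0.087 0.009 19.571
final: 19.571 0.235

Arc 1: start y=9.730, vy=6.910 → t=2.279, apex=12.164, x_land=7.407, impact vy=-15.448
  bounce: vy ← 0.55·15.448 = 8.497
Arc 2: start y=0.000, vy=8.497 → t=1.732, apex=3.680, x_land=13.037, impact vy=-8.497
  bounce: vy ← 0.55·8.497 = 4.673
Arc 3: start y=0.000, vy=4.673 → t=0.953, apex=1.113, x_land=16.133, impact vy=-4.673
  bounce: vy ← 0.55·4.673 = 2.570
Arc 4: start y=0.000, vy=2.570 → t=0.524, apex=0.337, x_land=17.836, impact vy=-2.570
  bounce: vy ← 0.55·2.570 = 1.414
Arc 5: start y=0.000, vy=1.414 → t=0.288, apex=0.102, x_land=18.773, impact vy=-1.414
  bounce: vy ← 0.55·1.414 = 0.777
Arc 6: start y=0.000, vy=0.777 → t=0.159, apex=0.031, x_land=19.288, impact vy=-0.777
  bounce: vy ← 0.55·0.777 = 0.428
Arc 7: start y=0.000, vy=0.428 → t=0.087, apex=0.009, x_land=19.571, impact vy=-0.428
  bounce: vy ← 0.55·0.428 = 0.235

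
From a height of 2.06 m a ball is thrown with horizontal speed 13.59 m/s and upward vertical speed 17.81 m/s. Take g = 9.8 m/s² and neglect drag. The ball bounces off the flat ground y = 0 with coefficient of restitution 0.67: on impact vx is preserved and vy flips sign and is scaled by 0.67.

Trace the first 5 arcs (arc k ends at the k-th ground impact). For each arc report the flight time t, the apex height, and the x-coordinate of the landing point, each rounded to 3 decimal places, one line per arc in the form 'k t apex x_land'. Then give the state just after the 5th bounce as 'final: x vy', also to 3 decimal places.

Arc 1: start y=2.060, vy=17.810 → t=3.747, apex=18.243, x_land=50.920, impact vy=-18.910
  bounce: vy ← 0.67·18.910 = 12.669
Arc 2: start y=0.000, vy=12.669 → t=2.586, apex=8.189, x_land=86.059, impact vy=-12.669
  bounce: vy ← 0.67·12.669 = 8.489
Arc 3: start y=0.000, vy=8.489 → t=1.732, apex=3.676, x_land=109.601, impact vy=-8.489
  bounce: vy ← 0.67·8.489 = 5.687
Arc 4: start y=0.000, vy=5.687 → t=1.161, apex=1.650, x_land=125.375, impact vy=-5.687
  bounce: vy ← 0.67·5.687 = 3.810
Arc 5: start y=0.000, vy=3.810 → t=0.778, apex=0.741, x_land=135.943, impact vy=-3.810
  bounce: vy ← 0.67·3.810 = 2.553

1 3.747 18.243 50.920
2 2.586 8.189 86.059
3 1.732 3.676 109.601
4 1.161 1.650 125.375
5 0.778 0.741 135.943
final: 135.943 2.553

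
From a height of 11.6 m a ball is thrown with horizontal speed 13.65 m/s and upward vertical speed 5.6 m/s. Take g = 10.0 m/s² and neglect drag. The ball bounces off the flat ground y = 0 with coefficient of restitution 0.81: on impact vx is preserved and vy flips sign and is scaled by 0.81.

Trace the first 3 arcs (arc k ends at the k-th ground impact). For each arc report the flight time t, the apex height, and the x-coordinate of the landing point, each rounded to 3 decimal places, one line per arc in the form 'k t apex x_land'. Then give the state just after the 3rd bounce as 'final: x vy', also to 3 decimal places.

Arc 1: start y=11.600, vy=5.600 → t=2.183, apex=13.168, x_land=29.796, impact vy=-16.228
  bounce: vy ← 0.81·16.228 = 13.145
Arc 2: start y=0.000, vy=13.145 → t=2.629, apex=8.640, x_land=65.682, impact vy=-13.145
  bounce: vy ← 0.81·13.145 = 10.647
Arc 3: start y=0.000, vy=10.647 → t=2.129, apex=5.668, x_land=94.749, impact vy=-10.647
  bounce: vy ← 0.81·10.647 = 8.624

1 2.183 13.168 29.796
2 2.629 8.640 65.682
3 2.129 5.668 94.749
final: 94.749 8.624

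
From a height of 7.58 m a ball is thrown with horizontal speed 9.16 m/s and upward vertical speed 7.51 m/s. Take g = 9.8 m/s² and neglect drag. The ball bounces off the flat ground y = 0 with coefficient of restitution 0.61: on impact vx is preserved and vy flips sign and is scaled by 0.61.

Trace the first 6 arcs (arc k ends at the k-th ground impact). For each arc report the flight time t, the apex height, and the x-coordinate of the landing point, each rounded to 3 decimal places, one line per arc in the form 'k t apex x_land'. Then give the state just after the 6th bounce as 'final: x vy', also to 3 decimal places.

Arc 1: start y=7.580, vy=7.510 → t=2.227, apex=10.458, x_land=20.401, impact vy=-14.317
  bounce: vy ← 0.61·14.317 = 8.733
Arc 2: start y=0.000, vy=8.733 → t=1.782, apex=3.891, x_land=36.727, impact vy=-8.733
  bounce: vy ← 0.61·8.733 = 5.327
Arc 3: start y=0.000, vy=5.327 → t=1.087, apex=1.448, x_land=46.686, impact vy=-5.327
  bounce: vy ← 0.61·5.327 = 3.250
Arc 4: start y=0.000, vy=3.250 → t=0.663, apex=0.539, x_land=52.761, impact vy=-3.250
  bounce: vy ← 0.61·3.250 = 1.982
Arc 5: start y=0.000, vy=1.982 → t=0.405, apex=0.200, x_land=56.466, impact vy=-1.982
  bounce: vy ← 0.61·1.982 = 1.209
Arc 6: start y=0.000, vy=1.209 → t=0.247, apex=0.075, x_land=58.727, impact vy=-1.209
  bounce: vy ← 0.61·1.209 = 0.738

1 2.227 10.458 20.401
2 1.782 3.891 36.727
3 1.087 1.448 46.686
4 0.663 0.539 52.761
5 0.405 0.200 56.466
6 0.247 0.075 58.727
final: 58.727 0.738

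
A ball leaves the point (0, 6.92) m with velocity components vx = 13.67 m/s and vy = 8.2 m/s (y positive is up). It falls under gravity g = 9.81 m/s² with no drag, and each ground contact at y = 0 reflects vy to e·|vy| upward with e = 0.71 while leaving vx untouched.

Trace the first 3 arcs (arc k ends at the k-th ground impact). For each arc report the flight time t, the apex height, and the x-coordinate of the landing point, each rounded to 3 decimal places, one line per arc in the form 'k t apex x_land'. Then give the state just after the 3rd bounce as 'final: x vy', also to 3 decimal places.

1 2.288 10.347 31.281
2 2.062 5.216 59.474
3 1.464 2.629 79.492
final: 79.492 5.100

Arc 1: start y=6.920, vy=8.200 → t=2.288, apex=10.347, x_land=31.281, impact vy=-14.248
  bounce: vy ← 0.71·14.248 = 10.116
Arc 2: start y=0.000, vy=10.116 → t=2.062, apex=5.216, x_land=59.474, impact vy=-10.116
  bounce: vy ← 0.71·10.116 = 7.183
Arc 3: start y=0.000, vy=7.183 → t=1.464, apex=2.629, x_land=79.492, impact vy=-7.183
  bounce: vy ← 0.71·7.183 = 5.100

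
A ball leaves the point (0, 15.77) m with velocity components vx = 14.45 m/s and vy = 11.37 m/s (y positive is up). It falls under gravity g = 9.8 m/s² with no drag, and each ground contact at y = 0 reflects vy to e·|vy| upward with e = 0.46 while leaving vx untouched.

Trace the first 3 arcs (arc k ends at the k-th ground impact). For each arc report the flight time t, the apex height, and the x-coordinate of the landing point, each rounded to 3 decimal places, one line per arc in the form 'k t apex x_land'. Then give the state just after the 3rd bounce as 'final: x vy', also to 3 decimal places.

Arc 1: start y=15.770, vy=11.370 → t=3.297, apex=22.366, x_land=47.637, impact vy=-20.937
  bounce: vy ← 0.46·20.937 = 9.631
Arc 2: start y=0.000, vy=9.631 → t=1.966, apex=4.733, x_land=76.039, impact vy=-9.631
  bounce: vy ← 0.46·9.631 = 4.430
Arc 3: start y=0.000, vy=4.430 → t=0.904, apex=1.001, x_land=89.104, impact vy=-4.430
  bounce: vy ← 0.46·4.430 = 2.038

1 3.297 22.366 47.637
2 1.966 4.733 76.039
3 0.904 1.001 89.104
final: 89.104 2.038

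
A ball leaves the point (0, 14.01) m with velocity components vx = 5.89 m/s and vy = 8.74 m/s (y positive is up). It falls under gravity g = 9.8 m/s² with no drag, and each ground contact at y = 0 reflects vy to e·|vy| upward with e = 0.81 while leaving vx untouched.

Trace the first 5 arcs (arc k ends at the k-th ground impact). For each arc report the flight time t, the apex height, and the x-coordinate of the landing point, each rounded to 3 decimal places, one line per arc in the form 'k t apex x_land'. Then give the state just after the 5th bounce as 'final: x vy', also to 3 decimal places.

Arc 1: start y=14.010, vy=8.740 → t=2.804, apex=17.907, x_land=16.513, impact vy=-18.735
  bounce: vy ← 0.81·18.735 = 15.175
Arc 2: start y=0.000, vy=15.175 → t=3.097, apex=11.749, x_land=34.754, impact vy=-15.175
  bounce: vy ← 0.81·15.175 = 12.292
Arc 3: start y=0.000, vy=12.292 → t=2.509, apex=7.709, x_land=49.529, impact vy=-12.292
  bounce: vy ← 0.81·12.292 = 9.956
Arc 4: start y=0.000, vy=9.956 → t=2.032, apex=5.058, x_land=61.497, impact vy=-9.956
  bounce: vy ← 0.81·9.956 = 8.065
Arc 5: start y=0.000, vy=8.065 → t=1.646, apex=3.318, x_land=71.191, impact vy=-8.065
  bounce: vy ← 0.81·8.065 = 6.532

1 2.804 17.907 16.513
2 3.097 11.749 34.754
3 2.509 7.709 49.529
4 2.032 5.058 61.497
5 1.646 3.318 71.191
final: 71.191 6.532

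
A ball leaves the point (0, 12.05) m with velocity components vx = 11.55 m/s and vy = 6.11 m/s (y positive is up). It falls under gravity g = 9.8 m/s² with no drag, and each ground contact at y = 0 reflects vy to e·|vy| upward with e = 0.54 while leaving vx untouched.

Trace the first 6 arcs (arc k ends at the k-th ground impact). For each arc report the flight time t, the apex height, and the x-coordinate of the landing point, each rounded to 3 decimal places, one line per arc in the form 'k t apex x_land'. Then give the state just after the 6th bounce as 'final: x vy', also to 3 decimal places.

Arc 1: start y=12.050, vy=6.110 → t=2.311, apex=13.955, x_land=26.693, impact vy=-16.538
  bounce: vy ← 0.54·16.538 = 8.931
Arc 2: start y=0.000, vy=8.931 → t=1.823, apex=4.069, x_land=47.743, impact vy=-8.931
  bounce: vy ← 0.54·8.931 = 4.823
Arc 3: start y=0.000, vy=4.823 → t=0.984, apex=1.187, x_land=59.111, impact vy=-4.823
  bounce: vy ← 0.54·4.823 = 2.604
Arc 4: start y=0.000, vy=2.604 → t=0.531, apex=0.346, x_land=65.249, impact vy=-2.604
  bounce: vy ← 0.54·2.604 = 1.406
Arc 5: start y=0.000, vy=1.406 → t=0.287, apex=0.101, x_land=68.564, impact vy=-1.406
  bounce: vy ← 0.54·1.406 = 0.759
Arc 6: start y=0.000, vy=0.759 → t=0.155, apex=0.029, x_land=70.354, impact vy=-0.759
  bounce: vy ← 0.54·0.759 = 0.410

1 2.311 13.955 26.693
2 1.823 4.069 47.743
3 0.984 1.187 59.111
4 0.531 0.346 65.249
5 0.287 0.101 68.564
6 0.155 0.029 70.354
final: 70.354 0.410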